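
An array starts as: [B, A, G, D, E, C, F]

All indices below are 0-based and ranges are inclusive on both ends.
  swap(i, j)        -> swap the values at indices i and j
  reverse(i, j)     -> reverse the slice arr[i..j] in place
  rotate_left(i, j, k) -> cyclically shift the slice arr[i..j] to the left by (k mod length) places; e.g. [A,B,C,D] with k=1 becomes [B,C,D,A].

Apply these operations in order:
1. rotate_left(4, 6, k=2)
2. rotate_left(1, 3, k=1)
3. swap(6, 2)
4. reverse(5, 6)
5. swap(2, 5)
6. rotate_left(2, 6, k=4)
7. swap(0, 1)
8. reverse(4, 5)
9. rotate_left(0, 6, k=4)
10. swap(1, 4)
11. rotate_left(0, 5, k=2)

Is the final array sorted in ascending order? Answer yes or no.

Answer: no

Derivation:
After 1 (rotate_left(4, 6, k=2)): [B, A, G, D, F, E, C]
After 2 (rotate_left(1, 3, k=1)): [B, G, D, A, F, E, C]
After 3 (swap(6, 2)): [B, G, C, A, F, E, D]
After 4 (reverse(5, 6)): [B, G, C, A, F, D, E]
After 5 (swap(2, 5)): [B, G, D, A, F, C, E]
After 6 (rotate_left(2, 6, k=4)): [B, G, E, D, A, F, C]
After 7 (swap(0, 1)): [G, B, E, D, A, F, C]
After 8 (reverse(4, 5)): [G, B, E, D, F, A, C]
After 9 (rotate_left(0, 6, k=4)): [F, A, C, G, B, E, D]
After 10 (swap(1, 4)): [F, B, C, G, A, E, D]
After 11 (rotate_left(0, 5, k=2)): [C, G, A, E, F, B, D]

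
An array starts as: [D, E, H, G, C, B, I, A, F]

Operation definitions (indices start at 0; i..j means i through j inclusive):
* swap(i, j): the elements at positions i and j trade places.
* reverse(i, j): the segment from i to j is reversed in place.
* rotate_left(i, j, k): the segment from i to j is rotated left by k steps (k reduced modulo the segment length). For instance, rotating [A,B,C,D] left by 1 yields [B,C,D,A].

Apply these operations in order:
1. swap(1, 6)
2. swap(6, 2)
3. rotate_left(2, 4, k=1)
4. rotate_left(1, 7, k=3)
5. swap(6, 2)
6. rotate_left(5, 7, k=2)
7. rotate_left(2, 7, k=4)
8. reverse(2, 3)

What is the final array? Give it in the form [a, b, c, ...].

After 1 (swap(1, 6)): [D, I, H, G, C, B, E, A, F]
After 2 (swap(6, 2)): [D, I, E, G, C, B, H, A, F]
After 3 (rotate_left(2, 4, k=1)): [D, I, G, C, E, B, H, A, F]
After 4 (rotate_left(1, 7, k=3)): [D, E, B, H, A, I, G, C, F]
After 5 (swap(6, 2)): [D, E, G, H, A, I, B, C, F]
After 6 (rotate_left(5, 7, k=2)): [D, E, G, H, A, C, I, B, F]
After 7 (rotate_left(2, 7, k=4)): [D, E, I, B, G, H, A, C, F]
After 8 (reverse(2, 3)): [D, E, B, I, G, H, A, C, F]

Answer: [D, E, B, I, G, H, A, C, F]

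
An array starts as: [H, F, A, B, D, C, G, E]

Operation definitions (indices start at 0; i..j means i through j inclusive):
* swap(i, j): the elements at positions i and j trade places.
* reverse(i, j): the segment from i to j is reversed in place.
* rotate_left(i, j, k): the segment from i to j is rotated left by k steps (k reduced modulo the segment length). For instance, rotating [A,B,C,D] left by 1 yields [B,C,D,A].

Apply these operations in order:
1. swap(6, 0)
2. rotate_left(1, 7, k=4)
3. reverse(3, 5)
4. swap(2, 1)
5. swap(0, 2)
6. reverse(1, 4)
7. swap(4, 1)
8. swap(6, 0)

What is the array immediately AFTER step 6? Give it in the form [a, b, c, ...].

Answer: [C, F, A, G, H, E, B, D]

Derivation:
After 1 (swap(6, 0)): [G, F, A, B, D, C, H, E]
After 2 (rotate_left(1, 7, k=4)): [G, C, H, E, F, A, B, D]
After 3 (reverse(3, 5)): [G, C, H, A, F, E, B, D]
After 4 (swap(2, 1)): [G, H, C, A, F, E, B, D]
After 5 (swap(0, 2)): [C, H, G, A, F, E, B, D]
After 6 (reverse(1, 4)): [C, F, A, G, H, E, B, D]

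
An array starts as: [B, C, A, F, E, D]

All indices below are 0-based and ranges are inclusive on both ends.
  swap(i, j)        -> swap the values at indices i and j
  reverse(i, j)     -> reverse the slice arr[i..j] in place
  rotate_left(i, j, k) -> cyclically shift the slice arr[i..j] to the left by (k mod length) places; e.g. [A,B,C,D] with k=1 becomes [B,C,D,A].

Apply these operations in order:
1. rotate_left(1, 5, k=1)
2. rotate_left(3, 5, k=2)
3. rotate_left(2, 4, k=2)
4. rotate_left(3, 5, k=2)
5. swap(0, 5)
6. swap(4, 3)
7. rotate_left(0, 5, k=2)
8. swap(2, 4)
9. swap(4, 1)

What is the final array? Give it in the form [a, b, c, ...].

After 1 (rotate_left(1, 5, k=1)): [B, A, F, E, D, C]
After 2 (rotate_left(3, 5, k=2)): [B, A, F, C, E, D]
After 3 (rotate_left(2, 4, k=2)): [B, A, E, F, C, D]
After 4 (rotate_left(3, 5, k=2)): [B, A, E, D, F, C]
After 5 (swap(0, 5)): [C, A, E, D, F, B]
After 6 (swap(4, 3)): [C, A, E, F, D, B]
After 7 (rotate_left(0, 5, k=2)): [E, F, D, B, C, A]
After 8 (swap(2, 4)): [E, F, C, B, D, A]
After 9 (swap(4, 1)): [E, D, C, B, F, A]

Answer: [E, D, C, B, F, A]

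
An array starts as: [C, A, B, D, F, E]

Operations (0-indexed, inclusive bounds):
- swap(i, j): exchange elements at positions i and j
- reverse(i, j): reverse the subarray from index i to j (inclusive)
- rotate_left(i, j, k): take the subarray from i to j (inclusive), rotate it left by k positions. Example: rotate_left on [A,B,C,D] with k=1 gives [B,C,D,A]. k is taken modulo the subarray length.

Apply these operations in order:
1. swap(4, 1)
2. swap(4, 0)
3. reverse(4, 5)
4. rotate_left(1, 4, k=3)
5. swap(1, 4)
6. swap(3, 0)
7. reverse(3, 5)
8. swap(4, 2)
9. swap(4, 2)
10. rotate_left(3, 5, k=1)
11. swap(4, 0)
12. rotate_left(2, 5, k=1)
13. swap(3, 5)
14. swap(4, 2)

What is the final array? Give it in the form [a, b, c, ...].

After 1 (swap(4, 1)): [C, F, B, D, A, E]
After 2 (swap(4, 0)): [A, F, B, D, C, E]
After 3 (reverse(4, 5)): [A, F, B, D, E, C]
After 4 (rotate_left(1, 4, k=3)): [A, E, F, B, D, C]
After 5 (swap(1, 4)): [A, D, F, B, E, C]
After 6 (swap(3, 0)): [B, D, F, A, E, C]
After 7 (reverse(3, 5)): [B, D, F, C, E, A]
After 8 (swap(4, 2)): [B, D, E, C, F, A]
After 9 (swap(4, 2)): [B, D, F, C, E, A]
After 10 (rotate_left(3, 5, k=1)): [B, D, F, E, A, C]
After 11 (swap(4, 0)): [A, D, F, E, B, C]
After 12 (rotate_left(2, 5, k=1)): [A, D, E, B, C, F]
After 13 (swap(3, 5)): [A, D, E, F, C, B]
After 14 (swap(4, 2)): [A, D, C, F, E, B]

Answer: [A, D, C, F, E, B]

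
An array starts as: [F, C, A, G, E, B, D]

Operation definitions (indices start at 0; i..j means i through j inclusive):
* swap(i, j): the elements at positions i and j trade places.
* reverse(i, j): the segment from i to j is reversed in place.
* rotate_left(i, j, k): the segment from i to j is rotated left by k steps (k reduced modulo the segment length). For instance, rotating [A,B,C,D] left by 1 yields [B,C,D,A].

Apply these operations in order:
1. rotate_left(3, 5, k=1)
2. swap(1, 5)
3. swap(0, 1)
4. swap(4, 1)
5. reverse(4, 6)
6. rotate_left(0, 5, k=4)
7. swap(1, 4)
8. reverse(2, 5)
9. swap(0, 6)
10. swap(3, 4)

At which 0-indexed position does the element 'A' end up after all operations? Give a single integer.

Answer: 1

Derivation:
After 1 (rotate_left(3, 5, k=1)): [F, C, A, E, B, G, D]
After 2 (swap(1, 5)): [F, G, A, E, B, C, D]
After 3 (swap(0, 1)): [G, F, A, E, B, C, D]
After 4 (swap(4, 1)): [G, B, A, E, F, C, D]
After 5 (reverse(4, 6)): [G, B, A, E, D, C, F]
After 6 (rotate_left(0, 5, k=4)): [D, C, G, B, A, E, F]
After 7 (swap(1, 4)): [D, A, G, B, C, E, F]
After 8 (reverse(2, 5)): [D, A, E, C, B, G, F]
After 9 (swap(0, 6)): [F, A, E, C, B, G, D]
After 10 (swap(3, 4)): [F, A, E, B, C, G, D]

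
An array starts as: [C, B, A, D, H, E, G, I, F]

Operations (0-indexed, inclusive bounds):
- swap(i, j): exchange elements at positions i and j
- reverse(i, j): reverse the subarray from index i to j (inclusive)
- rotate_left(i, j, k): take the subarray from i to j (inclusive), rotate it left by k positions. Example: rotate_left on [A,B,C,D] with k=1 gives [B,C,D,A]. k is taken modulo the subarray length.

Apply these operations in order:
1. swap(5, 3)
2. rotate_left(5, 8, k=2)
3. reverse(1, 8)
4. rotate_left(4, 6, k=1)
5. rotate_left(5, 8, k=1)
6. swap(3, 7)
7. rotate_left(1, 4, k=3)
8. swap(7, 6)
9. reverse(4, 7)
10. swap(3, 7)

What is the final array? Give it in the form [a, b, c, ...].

After 1 (swap(5, 3)): [C, B, A, E, H, D, G, I, F]
After 2 (rotate_left(5, 8, k=2)): [C, B, A, E, H, I, F, D, G]
After 3 (reverse(1, 8)): [C, G, D, F, I, H, E, A, B]
After 4 (rotate_left(4, 6, k=1)): [C, G, D, F, H, E, I, A, B]
After 5 (rotate_left(5, 8, k=1)): [C, G, D, F, H, I, A, B, E]
After 6 (swap(3, 7)): [C, G, D, B, H, I, A, F, E]
After 7 (rotate_left(1, 4, k=3)): [C, H, G, D, B, I, A, F, E]
After 8 (swap(7, 6)): [C, H, G, D, B, I, F, A, E]
After 9 (reverse(4, 7)): [C, H, G, D, A, F, I, B, E]
After 10 (swap(3, 7)): [C, H, G, B, A, F, I, D, E]

Answer: [C, H, G, B, A, F, I, D, E]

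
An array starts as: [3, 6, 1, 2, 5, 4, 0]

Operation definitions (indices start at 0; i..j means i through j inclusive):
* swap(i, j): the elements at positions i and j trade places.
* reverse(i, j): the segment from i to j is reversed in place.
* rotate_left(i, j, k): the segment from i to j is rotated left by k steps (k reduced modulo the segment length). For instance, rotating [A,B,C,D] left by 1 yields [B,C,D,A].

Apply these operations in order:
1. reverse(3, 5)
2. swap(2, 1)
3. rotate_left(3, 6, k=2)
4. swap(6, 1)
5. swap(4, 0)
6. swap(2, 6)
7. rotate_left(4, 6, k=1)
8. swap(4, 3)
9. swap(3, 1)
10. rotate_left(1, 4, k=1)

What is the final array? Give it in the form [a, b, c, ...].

After 1 (reverse(3, 5)): [3, 6, 1, 4, 5, 2, 0]
After 2 (swap(2, 1)): [3, 1, 6, 4, 5, 2, 0]
After 3 (rotate_left(3, 6, k=2)): [3, 1, 6, 2, 0, 4, 5]
After 4 (swap(6, 1)): [3, 5, 6, 2, 0, 4, 1]
After 5 (swap(4, 0)): [0, 5, 6, 2, 3, 4, 1]
After 6 (swap(2, 6)): [0, 5, 1, 2, 3, 4, 6]
After 7 (rotate_left(4, 6, k=1)): [0, 5, 1, 2, 4, 6, 3]
After 8 (swap(4, 3)): [0, 5, 1, 4, 2, 6, 3]
After 9 (swap(3, 1)): [0, 4, 1, 5, 2, 6, 3]
After 10 (rotate_left(1, 4, k=1)): [0, 1, 5, 2, 4, 6, 3]

Answer: [0, 1, 5, 2, 4, 6, 3]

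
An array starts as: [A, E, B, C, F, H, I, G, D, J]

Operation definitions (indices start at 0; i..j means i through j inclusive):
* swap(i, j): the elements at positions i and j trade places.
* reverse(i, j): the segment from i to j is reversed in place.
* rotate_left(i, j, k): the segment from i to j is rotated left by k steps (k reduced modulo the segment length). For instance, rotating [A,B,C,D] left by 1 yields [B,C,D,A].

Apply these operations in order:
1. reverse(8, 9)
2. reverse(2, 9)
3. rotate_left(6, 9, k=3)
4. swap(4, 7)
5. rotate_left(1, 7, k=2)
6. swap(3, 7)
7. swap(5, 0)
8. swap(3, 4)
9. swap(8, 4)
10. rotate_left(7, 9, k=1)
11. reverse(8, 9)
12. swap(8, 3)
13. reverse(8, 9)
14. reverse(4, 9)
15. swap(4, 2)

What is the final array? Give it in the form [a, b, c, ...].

Answer: [G, J, B, I, H, C, D, E, A, F]

Derivation:
After 1 (reverse(8, 9)): [A, E, B, C, F, H, I, G, J, D]
After 2 (reverse(2, 9)): [A, E, D, J, G, I, H, F, C, B]
After 3 (rotate_left(6, 9, k=3)): [A, E, D, J, G, I, B, H, F, C]
After 4 (swap(4, 7)): [A, E, D, J, H, I, B, G, F, C]
After 5 (rotate_left(1, 7, k=2)): [A, J, H, I, B, G, E, D, F, C]
After 6 (swap(3, 7)): [A, J, H, D, B, G, E, I, F, C]
After 7 (swap(5, 0)): [G, J, H, D, B, A, E, I, F, C]
After 8 (swap(3, 4)): [G, J, H, B, D, A, E, I, F, C]
After 9 (swap(8, 4)): [G, J, H, B, F, A, E, I, D, C]
After 10 (rotate_left(7, 9, k=1)): [G, J, H, B, F, A, E, D, C, I]
After 11 (reverse(8, 9)): [G, J, H, B, F, A, E, D, I, C]
After 12 (swap(8, 3)): [G, J, H, I, F, A, E, D, B, C]
After 13 (reverse(8, 9)): [G, J, H, I, F, A, E, D, C, B]
After 14 (reverse(4, 9)): [G, J, H, I, B, C, D, E, A, F]
After 15 (swap(4, 2)): [G, J, B, I, H, C, D, E, A, F]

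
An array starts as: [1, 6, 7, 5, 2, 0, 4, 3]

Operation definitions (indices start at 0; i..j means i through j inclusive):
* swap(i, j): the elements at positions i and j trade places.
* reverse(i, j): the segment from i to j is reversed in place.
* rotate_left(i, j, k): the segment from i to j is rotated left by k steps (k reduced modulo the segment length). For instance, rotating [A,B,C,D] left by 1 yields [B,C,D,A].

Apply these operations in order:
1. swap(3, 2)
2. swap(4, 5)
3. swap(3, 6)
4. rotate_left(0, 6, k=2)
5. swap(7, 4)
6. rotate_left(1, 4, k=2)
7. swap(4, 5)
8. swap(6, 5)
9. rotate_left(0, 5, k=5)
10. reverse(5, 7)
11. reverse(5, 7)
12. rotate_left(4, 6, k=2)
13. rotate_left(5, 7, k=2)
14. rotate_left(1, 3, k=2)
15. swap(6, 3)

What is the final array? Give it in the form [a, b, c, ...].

Answer: [6, 3, 5, 4, 0, 7, 2, 1]

Derivation:
After 1 (swap(3, 2)): [1, 6, 5, 7, 2, 0, 4, 3]
After 2 (swap(4, 5)): [1, 6, 5, 7, 0, 2, 4, 3]
After 3 (swap(3, 6)): [1, 6, 5, 4, 0, 2, 7, 3]
After 4 (rotate_left(0, 6, k=2)): [5, 4, 0, 2, 7, 1, 6, 3]
After 5 (swap(7, 4)): [5, 4, 0, 2, 3, 1, 6, 7]
After 6 (rotate_left(1, 4, k=2)): [5, 2, 3, 4, 0, 1, 6, 7]
After 7 (swap(4, 5)): [5, 2, 3, 4, 1, 0, 6, 7]
After 8 (swap(6, 5)): [5, 2, 3, 4, 1, 6, 0, 7]
After 9 (rotate_left(0, 5, k=5)): [6, 5, 2, 3, 4, 1, 0, 7]
After 10 (reverse(5, 7)): [6, 5, 2, 3, 4, 7, 0, 1]
After 11 (reverse(5, 7)): [6, 5, 2, 3, 4, 1, 0, 7]
After 12 (rotate_left(4, 6, k=2)): [6, 5, 2, 3, 0, 4, 1, 7]
After 13 (rotate_left(5, 7, k=2)): [6, 5, 2, 3, 0, 7, 4, 1]
After 14 (rotate_left(1, 3, k=2)): [6, 3, 5, 2, 0, 7, 4, 1]
After 15 (swap(6, 3)): [6, 3, 5, 4, 0, 7, 2, 1]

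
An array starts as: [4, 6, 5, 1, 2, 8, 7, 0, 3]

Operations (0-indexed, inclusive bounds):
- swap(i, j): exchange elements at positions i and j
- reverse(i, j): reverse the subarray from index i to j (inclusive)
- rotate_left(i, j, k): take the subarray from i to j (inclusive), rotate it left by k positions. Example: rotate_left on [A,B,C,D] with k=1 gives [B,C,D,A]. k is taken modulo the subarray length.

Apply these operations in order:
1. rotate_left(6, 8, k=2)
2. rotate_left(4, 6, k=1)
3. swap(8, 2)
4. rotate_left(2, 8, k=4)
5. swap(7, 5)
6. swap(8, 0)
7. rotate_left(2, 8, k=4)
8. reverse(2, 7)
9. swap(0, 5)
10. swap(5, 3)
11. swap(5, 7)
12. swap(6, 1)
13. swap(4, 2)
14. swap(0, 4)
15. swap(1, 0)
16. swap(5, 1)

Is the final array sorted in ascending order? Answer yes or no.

Answer: yes

Derivation:
After 1 (rotate_left(6, 8, k=2)): [4, 6, 5, 1, 2, 8, 3, 7, 0]
After 2 (rotate_left(4, 6, k=1)): [4, 6, 5, 1, 8, 3, 2, 7, 0]
After 3 (swap(8, 2)): [4, 6, 0, 1, 8, 3, 2, 7, 5]
After 4 (rotate_left(2, 8, k=4)): [4, 6, 2, 7, 5, 0, 1, 8, 3]
After 5 (swap(7, 5)): [4, 6, 2, 7, 5, 8, 1, 0, 3]
After 6 (swap(8, 0)): [3, 6, 2, 7, 5, 8, 1, 0, 4]
After 7 (rotate_left(2, 8, k=4)): [3, 6, 1, 0, 4, 2, 7, 5, 8]
After 8 (reverse(2, 7)): [3, 6, 5, 7, 2, 4, 0, 1, 8]
After 9 (swap(0, 5)): [4, 6, 5, 7, 2, 3, 0, 1, 8]
After 10 (swap(5, 3)): [4, 6, 5, 3, 2, 7, 0, 1, 8]
After 11 (swap(5, 7)): [4, 6, 5, 3, 2, 1, 0, 7, 8]
After 12 (swap(6, 1)): [4, 0, 5, 3, 2, 1, 6, 7, 8]
After 13 (swap(4, 2)): [4, 0, 2, 3, 5, 1, 6, 7, 8]
After 14 (swap(0, 4)): [5, 0, 2, 3, 4, 1, 6, 7, 8]
After 15 (swap(1, 0)): [0, 5, 2, 3, 4, 1, 6, 7, 8]
After 16 (swap(5, 1)): [0, 1, 2, 3, 4, 5, 6, 7, 8]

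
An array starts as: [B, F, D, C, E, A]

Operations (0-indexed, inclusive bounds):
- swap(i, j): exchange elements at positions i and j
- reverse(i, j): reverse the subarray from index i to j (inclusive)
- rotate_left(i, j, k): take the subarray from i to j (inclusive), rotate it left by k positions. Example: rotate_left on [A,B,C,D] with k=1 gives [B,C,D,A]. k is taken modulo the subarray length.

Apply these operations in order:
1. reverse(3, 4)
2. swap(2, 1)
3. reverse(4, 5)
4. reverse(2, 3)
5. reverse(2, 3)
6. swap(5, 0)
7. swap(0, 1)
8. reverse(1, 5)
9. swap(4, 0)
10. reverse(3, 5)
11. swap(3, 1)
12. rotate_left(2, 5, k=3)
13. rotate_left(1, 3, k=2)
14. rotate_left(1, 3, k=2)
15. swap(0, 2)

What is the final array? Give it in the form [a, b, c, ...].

After 1 (reverse(3, 4)): [B, F, D, E, C, A]
After 2 (swap(2, 1)): [B, D, F, E, C, A]
After 3 (reverse(4, 5)): [B, D, F, E, A, C]
After 4 (reverse(2, 3)): [B, D, E, F, A, C]
After 5 (reverse(2, 3)): [B, D, F, E, A, C]
After 6 (swap(5, 0)): [C, D, F, E, A, B]
After 7 (swap(0, 1)): [D, C, F, E, A, B]
After 8 (reverse(1, 5)): [D, B, A, E, F, C]
After 9 (swap(4, 0)): [F, B, A, E, D, C]
After 10 (reverse(3, 5)): [F, B, A, C, D, E]
After 11 (swap(3, 1)): [F, C, A, B, D, E]
After 12 (rotate_left(2, 5, k=3)): [F, C, E, A, B, D]
After 13 (rotate_left(1, 3, k=2)): [F, A, C, E, B, D]
After 14 (rotate_left(1, 3, k=2)): [F, E, A, C, B, D]
After 15 (swap(0, 2)): [A, E, F, C, B, D]

Answer: [A, E, F, C, B, D]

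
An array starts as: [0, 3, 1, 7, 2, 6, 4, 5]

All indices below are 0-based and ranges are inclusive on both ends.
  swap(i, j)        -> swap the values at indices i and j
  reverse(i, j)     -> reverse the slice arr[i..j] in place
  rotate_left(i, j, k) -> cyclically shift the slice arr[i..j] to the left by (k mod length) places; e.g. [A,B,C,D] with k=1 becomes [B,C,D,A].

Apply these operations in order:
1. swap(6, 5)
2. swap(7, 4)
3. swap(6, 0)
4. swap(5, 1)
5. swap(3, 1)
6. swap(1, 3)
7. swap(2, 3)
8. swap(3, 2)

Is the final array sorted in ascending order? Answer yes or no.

After 1 (swap(6, 5)): [0, 3, 1, 7, 2, 4, 6, 5]
After 2 (swap(7, 4)): [0, 3, 1, 7, 5, 4, 6, 2]
After 3 (swap(6, 0)): [6, 3, 1, 7, 5, 4, 0, 2]
After 4 (swap(5, 1)): [6, 4, 1, 7, 5, 3, 0, 2]
After 5 (swap(3, 1)): [6, 7, 1, 4, 5, 3, 0, 2]
After 6 (swap(1, 3)): [6, 4, 1, 7, 5, 3, 0, 2]
After 7 (swap(2, 3)): [6, 4, 7, 1, 5, 3, 0, 2]
After 8 (swap(3, 2)): [6, 4, 1, 7, 5, 3, 0, 2]

Answer: no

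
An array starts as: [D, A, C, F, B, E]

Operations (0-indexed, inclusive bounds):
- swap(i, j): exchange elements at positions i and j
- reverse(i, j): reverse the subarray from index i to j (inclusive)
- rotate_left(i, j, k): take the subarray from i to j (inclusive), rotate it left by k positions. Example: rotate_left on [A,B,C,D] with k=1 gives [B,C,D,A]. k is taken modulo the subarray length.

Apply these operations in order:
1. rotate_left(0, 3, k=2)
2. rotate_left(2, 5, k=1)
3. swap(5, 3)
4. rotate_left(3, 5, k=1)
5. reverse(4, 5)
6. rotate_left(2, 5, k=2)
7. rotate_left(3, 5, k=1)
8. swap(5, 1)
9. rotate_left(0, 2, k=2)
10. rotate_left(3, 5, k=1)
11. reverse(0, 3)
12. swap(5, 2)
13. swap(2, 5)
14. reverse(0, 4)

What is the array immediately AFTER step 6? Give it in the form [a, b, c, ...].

Answer: [C, F, D, B, A, E]

Derivation:
After 1 (rotate_left(0, 3, k=2)): [C, F, D, A, B, E]
After 2 (rotate_left(2, 5, k=1)): [C, F, A, B, E, D]
After 3 (swap(5, 3)): [C, F, A, D, E, B]
After 4 (rotate_left(3, 5, k=1)): [C, F, A, E, B, D]
After 5 (reverse(4, 5)): [C, F, A, E, D, B]
After 6 (rotate_left(2, 5, k=2)): [C, F, D, B, A, E]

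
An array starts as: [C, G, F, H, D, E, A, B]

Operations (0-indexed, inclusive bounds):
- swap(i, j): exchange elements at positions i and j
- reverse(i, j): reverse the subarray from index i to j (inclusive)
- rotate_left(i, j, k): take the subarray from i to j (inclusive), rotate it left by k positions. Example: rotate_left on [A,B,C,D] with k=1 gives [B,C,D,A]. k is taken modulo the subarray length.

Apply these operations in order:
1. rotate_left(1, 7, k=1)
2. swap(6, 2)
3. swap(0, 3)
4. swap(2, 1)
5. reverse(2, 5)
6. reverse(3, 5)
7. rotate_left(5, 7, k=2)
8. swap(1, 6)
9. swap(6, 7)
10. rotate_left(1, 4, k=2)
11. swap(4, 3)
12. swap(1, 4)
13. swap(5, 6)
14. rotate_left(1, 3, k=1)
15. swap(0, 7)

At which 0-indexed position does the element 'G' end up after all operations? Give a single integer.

After 1 (rotate_left(1, 7, k=1)): [C, F, H, D, E, A, B, G]
After 2 (swap(6, 2)): [C, F, B, D, E, A, H, G]
After 3 (swap(0, 3)): [D, F, B, C, E, A, H, G]
After 4 (swap(2, 1)): [D, B, F, C, E, A, H, G]
After 5 (reverse(2, 5)): [D, B, A, E, C, F, H, G]
After 6 (reverse(3, 5)): [D, B, A, F, C, E, H, G]
After 7 (rotate_left(5, 7, k=2)): [D, B, A, F, C, G, E, H]
After 8 (swap(1, 6)): [D, E, A, F, C, G, B, H]
After 9 (swap(6, 7)): [D, E, A, F, C, G, H, B]
After 10 (rotate_left(1, 4, k=2)): [D, F, C, E, A, G, H, B]
After 11 (swap(4, 3)): [D, F, C, A, E, G, H, B]
After 12 (swap(1, 4)): [D, E, C, A, F, G, H, B]
After 13 (swap(5, 6)): [D, E, C, A, F, H, G, B]
After 14 (rotate_left(1, 3, k=1)): [D, C, A, E, F, H, G, B]
After 15 (swap(0, 7)): [B, C, A, E, F, H, G, D]

Answer: 6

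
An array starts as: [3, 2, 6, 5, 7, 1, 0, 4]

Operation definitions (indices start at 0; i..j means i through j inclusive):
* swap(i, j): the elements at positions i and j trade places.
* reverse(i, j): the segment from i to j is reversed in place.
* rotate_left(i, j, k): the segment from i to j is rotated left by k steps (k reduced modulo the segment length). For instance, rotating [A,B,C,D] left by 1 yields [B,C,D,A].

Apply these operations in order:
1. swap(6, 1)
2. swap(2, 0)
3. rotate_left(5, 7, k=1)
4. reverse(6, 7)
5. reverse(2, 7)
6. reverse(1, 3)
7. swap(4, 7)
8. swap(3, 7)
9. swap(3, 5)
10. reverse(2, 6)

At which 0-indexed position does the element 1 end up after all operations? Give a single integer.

Answer: 1

Derivation:
After 1 (swap(6, 1)): [3, 0, 6, 5, 7, 1, 2, 4]
After 2 (swap(2, 0)): [6, 0, 3, 5, 7, 1, 2, 4]
After 3 (rotate_left(5, 7, k=1)): [6, 0, 3, 5, 7, 2, 4, 1]
After 4 (reverse(6, 7)): [6, 0, 3, 5, 7, 2, 1, 4]
After 5 (reverse(2, 7)): [6, 0, 4, 1, 2, 7, 5, 3]
After 6 (reverse(1, 3)): [6, 1, 4, 0, 2, 7, 5, 3]
After 7 (swap(4, 7)): [6, 1, 4, 0, 3, 7, 5, 2]
After 8 (swap(3, 7)): [6, 1, 4, 2, 3, 7, 5, 0]
After 9 (swap(3, 5)): [6, 1, 4, 7, 3, 2, 5, 0]
After 10 (reverse(2, 6)): [6, 1, 5, 2, 3, 7, 4, 0]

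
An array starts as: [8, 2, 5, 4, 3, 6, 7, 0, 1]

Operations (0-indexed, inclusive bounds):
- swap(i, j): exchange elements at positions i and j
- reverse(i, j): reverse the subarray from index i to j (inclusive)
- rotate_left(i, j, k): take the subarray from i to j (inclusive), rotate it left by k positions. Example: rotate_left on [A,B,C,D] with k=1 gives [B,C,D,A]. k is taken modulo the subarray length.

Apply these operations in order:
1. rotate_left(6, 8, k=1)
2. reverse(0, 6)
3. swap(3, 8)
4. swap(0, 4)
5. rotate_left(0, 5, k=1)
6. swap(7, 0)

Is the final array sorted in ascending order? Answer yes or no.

After 1 (rotate_left(6, 8, k=1)): [8, 2, 5, 4, 3, 6, 0, 1, 7]
After 2 (reverse(0, 6)): [0, 6, 3, 4, 5, 2, 8, 1, 7]
After 3 (swap(3, 8)): [0, 6, 3, 7, 5, 2, 8, 1, 4]
After 4 (swap(0, 4)): [5, 6, 3, 7, 0, 2, 8, 1, 4]
After 5 (rotate_left(0, 5, k=1)): [6, 3, 7, 0, 2, 5, 8, 1, 4]
After 6 (swap(7, 0)): [1, 3, 7, 0, 2, 5, 8, 6, 4]

Answer: no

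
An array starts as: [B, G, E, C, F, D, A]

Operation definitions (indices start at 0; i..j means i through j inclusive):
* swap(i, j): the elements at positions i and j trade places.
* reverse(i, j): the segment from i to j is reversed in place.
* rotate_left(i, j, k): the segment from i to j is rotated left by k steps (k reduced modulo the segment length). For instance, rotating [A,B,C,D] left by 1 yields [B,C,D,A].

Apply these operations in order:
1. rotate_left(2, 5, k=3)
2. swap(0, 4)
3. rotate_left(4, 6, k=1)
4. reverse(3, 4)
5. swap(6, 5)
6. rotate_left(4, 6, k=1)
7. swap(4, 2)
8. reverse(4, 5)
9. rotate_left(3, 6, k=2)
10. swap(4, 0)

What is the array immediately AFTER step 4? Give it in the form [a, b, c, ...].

After 1 (rotate_left(2, 5, k=3)): [B, G, D, E, C, F, A]
After 2 (swap(0, 4)): [C, G, D, E, B, F, A]
After 3 (rotate_left(4, 6, k=1)): [C, G, D, E, F, A, B]
After 4 (reverse(3, 4)): [C, G, D, F, E, A, B]

Answer: [C, G, D, F, E, A, B]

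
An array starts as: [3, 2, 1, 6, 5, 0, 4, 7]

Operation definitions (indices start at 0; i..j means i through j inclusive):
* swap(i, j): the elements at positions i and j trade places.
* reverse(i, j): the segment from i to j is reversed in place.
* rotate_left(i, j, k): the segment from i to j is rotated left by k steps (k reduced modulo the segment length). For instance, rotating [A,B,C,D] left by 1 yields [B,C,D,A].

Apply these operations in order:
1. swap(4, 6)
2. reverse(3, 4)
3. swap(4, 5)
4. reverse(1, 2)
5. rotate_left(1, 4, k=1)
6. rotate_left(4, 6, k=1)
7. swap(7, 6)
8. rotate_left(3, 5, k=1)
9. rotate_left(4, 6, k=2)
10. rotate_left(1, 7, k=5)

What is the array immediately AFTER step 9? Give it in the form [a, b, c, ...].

After 1 (swap(4, 6)): [3, 2, 1, 6, 4, 0, 5, 7]
After 2 (reverse(3, 4)): [3, 2, 1, 4, 6, 0, 5, 7]
After 3 (swap(4, 5)): [3, 2, 1, 4, 0, 6, 5, 7]
After 4 (reverse(1, 2)): [3, 1, 2, 4, 0, 6, 5, 7]
After 5 (rotate_left(1, 4, k=1)): [3, 2, 4, 0, 1, 6, 5, 7]
After 6 (rotate_left(4, 6, k=1)): [3, 2, 4, 0, 6, 5, 1, 7]
After 7 (swap(7, 6)): [3, 2, 4, 0, 6, 5, 7, 1]
After 8 (rotate_left(3, 5, k=1)): [3, 2, 4, 6, 5, 0, 7, 1]
After 9 (rotate_left(4, 6, k=2)): [3, 2, 4, 6, 7, 5, 0, 1]

Answer: [3, 2, 4, 6, 7, 5, 0, 1]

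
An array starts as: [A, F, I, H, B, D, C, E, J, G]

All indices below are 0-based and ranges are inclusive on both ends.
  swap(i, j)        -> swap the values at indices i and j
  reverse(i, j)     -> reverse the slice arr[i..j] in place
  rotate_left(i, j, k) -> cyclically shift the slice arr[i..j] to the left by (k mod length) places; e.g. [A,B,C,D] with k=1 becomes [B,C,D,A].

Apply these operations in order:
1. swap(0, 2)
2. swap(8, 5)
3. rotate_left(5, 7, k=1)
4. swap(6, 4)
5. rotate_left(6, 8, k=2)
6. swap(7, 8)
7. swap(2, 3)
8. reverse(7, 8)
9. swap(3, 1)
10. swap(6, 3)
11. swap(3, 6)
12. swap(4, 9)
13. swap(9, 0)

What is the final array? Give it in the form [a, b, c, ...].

Answer: [E, A, H, F, G, C, D, B, J, I]

Derivation:
After 1 (swap(0, 2)): [I, F, A, H, B, D, C, E, J, G]
After 2 (swap(8, 5)): [I, F, A, H, B, J, C, E, D, G]
After 3 (rotate_left(5, 7, k=1)): [I, F, A, H, B, C, E, J, D, G]
After 4 (swap(6, 4)): [I, F, A, H, E, C, B, J, D, G]
After 5 (rotate_left(6, 8, k=2)): [I, F, A, H, E, C, D, B, J, G]
After 6 (swap(7, 8)): [I, F, A, H, E, C, D, J, B, G]
After 7 (swap(2, 3)): [I, F, H, A, E, C, D, J, B, G]
After 8 (reverse(7, 8)): [I, F, H, A, E, C, D, B, J, G]
After 9 (swap(3, 1)): [I, A, H, F, E, C, D, B, J, G]
After 10 (swap(6, 3)): [I, A, H, D, E, C, F, B, J, G]
After 11 (swap(3, 6)): [I, A, H, F, E, C, D, B, J, G]
After 12 (swap(4, 9)): [I, A, H, F, G, C, D, B, J, E]
After 13 (swap(9, 0)): [E, A, H, F, G, C, D, B, J, I]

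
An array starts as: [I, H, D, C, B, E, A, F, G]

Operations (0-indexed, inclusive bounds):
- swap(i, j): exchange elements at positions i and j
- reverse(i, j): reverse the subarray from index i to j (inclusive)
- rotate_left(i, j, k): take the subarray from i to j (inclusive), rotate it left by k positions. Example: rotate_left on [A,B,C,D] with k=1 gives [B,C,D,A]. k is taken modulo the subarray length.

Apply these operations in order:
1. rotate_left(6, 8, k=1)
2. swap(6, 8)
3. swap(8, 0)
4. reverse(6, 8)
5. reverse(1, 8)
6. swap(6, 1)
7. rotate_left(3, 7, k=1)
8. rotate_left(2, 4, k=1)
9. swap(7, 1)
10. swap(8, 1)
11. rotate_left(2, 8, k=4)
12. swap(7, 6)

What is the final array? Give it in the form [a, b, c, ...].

Answer: [F, H, D, C, I, E, G, B, A]

Derivation:
After 1 (rotate_left(6, 8, k=1)): [I, H, D, C, B, E, F, G, A]
After 2 (swap(6, 8)): [I, H, D, C, B, E, A, G, F]
After 3 (swap(8, 0)): [F, H, D, C, B, E, A, G, I]
After 4 (reverse(6, 8)): [F, H, D, C, B, E, I, G, A]
After 5 (reverse(1, 8)): [F, A, G, I, E, B, C, D, H]
After 6 (swap(6, 1)): [F, C, G, I, E, B, A, D, H]
After 7 (rotate_left(3, 7, k=1)): [F, C, G, E, B, A, D, I, H]
After 8 (rotate_left(2, 4, k=1)): [F, C, E, B, G, A, D, I, H]
After 9 (swap(7, 1)): [F, I, E, B, G, A, D, C, H]
After 10 (swap(8, 1)): [F, H, E, B, G, A, D, C, I]
After 11 (rotate_left(2, 8, k=4)): [F, H, D, C, I, E, B, G, A]
After 12 (swap(7, 6)): [F, H, D, C, I, E, G, B, A]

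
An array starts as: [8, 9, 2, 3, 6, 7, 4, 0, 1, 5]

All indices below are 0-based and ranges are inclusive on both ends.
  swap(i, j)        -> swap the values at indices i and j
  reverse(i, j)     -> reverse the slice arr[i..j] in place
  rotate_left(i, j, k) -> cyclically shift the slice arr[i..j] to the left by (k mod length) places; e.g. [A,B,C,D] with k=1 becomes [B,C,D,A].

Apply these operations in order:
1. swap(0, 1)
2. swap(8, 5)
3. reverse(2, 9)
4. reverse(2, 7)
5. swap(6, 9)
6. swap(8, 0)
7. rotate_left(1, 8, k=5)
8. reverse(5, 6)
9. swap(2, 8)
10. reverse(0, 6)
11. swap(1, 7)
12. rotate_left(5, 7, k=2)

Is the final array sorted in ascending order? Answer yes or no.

Answer: no

Derivation:
After 1 (swap(0, 1)): [9, 8, 2, 3, 6, 7, 4, 0, 1, 5]
After 2 (swap(8, 5)): [9, 8, 2, 3, 6, 1, 4, 0, 7, 5]
After 3 (reverse(2, 9)): [9, 8, 5, 7, 0, 4, 1, 6, 3, 2]
After 4 (reverse(2, 7)): [9, 8, 6, 1, 4, 0, 7, 5, 3, 2]
After 5 (swap(6, 9)): [9, 8, 6, 1, 4, 0, 2, 5, 3, 7]
After 6 (swap(8, 0)): [3, 8, 6, 1, 4, 0, 2, 5, 9, 7]
After 7 (rotate_left(1, 8, k=5)): [3, 2, 5, 9, 8, 6, 1, 4, 0, 7]
After 8 (reverse(5, 6)): [3, 2, 5, 9, 8, 1, 6, 4, 0, 7]
After 9 (swap(2, 8)): [3, 2, 0, 9, 8, 1, 6, 4, 5, 7]
After 10 (reverse(0, 6)): [6, 1, 8, 9, 0, 2, 3, 4, 5, 7]
After 11 (swap(1, 7)): [6, 4, 8, 9, 0, 2, 3, 1, 5, 7]
After 12 (rotate_left(5, 7, k=2)): [6, 4, 8, 9, 0, 1, 2, 3, 5, 7]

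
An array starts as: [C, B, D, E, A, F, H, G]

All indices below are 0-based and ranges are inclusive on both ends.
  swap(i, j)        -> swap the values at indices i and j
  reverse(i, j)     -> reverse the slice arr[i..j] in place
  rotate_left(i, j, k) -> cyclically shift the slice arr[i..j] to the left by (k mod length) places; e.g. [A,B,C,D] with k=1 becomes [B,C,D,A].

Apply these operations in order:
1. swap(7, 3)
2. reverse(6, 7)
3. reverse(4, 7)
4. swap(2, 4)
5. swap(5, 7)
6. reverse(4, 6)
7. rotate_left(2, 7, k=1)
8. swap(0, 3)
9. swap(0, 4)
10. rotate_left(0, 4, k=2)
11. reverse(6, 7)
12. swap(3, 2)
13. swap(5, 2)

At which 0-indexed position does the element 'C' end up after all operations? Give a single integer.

Answer: 1

Derivation:
After 1 (swap(7, 3)): [C, B, D, G, A, F, H, E]
After 2 (reverse(6, 7)): [C, B, D, G, A, F, E, H]
After 3 (reverse(4, 7)): [C, B, D, G, H, E, F, A]
After 4 (swap(2, 4)): [C, B, H, G, D, E, F, A]
After 5 (swap(5, 7)): [C, B, H, G, D, A, F, E]
After 6 (reverse(4, 6)): [C, B, H, G, F, A, D, E]
After 7 (rotate_left(2, 7, k=1)): [C, B, G, F, A, D, E, H]
After 8 (swap(0, 3)): [F, B, G, C, A, D, E, H]
After 9 (swap(0, 4)): [A, B, G, C, F, D, E, H]
After 10 (rotate_left(0, 4, k=2)): [G, C, F, A, B, D, E, H]
After 11 (reverse(6, 7)): [G, C, F, A, B, D, H, E]
After 12 (swap(3, 2)): [G, C, A, F, B, D, H, E]
After 13 (swap(5, 2)): [G, C, D, F, B, A, H, E]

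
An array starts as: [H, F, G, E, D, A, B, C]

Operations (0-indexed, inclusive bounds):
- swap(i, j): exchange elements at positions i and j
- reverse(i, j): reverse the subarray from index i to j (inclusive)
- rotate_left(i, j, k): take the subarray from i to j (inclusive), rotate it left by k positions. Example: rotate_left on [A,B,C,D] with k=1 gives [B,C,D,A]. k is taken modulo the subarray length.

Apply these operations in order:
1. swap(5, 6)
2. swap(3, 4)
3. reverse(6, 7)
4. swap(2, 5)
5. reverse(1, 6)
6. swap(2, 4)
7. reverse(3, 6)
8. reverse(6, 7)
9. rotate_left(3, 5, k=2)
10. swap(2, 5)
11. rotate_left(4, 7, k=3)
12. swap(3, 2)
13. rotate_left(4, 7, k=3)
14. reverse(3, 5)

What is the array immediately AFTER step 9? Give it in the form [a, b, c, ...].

Answer: [H, C, D, G, F, B, A, E]

Derivation:
After 1 (swap(5, 6)): [H, F, G, E, D, B, A, C]
After 2 (swap(3, 4)): [H, F, G, D, E, B, A, C]
After 3 (reverse(6, 7)): [H, F, G, D, E, B, C, A]
After 4 (swap(2, 5)): [H, F, B, D, E, G, C, A]
After 5 (reverse(1, 6)): [H, C, G, E, D, B, F, A]
After 6 (swap(2, 4)): [H, C, D, E, G, B, F, A]
After 7 (reverse(3, 6)): [H, C, D, F, B, G, E, A]
After 8 (reverse(6, 7)): [H, C, D, F, B, G, A, E]
After 9 (rotate_left(3, 5, k=2)): [H, C, D, G, F, B, A, E]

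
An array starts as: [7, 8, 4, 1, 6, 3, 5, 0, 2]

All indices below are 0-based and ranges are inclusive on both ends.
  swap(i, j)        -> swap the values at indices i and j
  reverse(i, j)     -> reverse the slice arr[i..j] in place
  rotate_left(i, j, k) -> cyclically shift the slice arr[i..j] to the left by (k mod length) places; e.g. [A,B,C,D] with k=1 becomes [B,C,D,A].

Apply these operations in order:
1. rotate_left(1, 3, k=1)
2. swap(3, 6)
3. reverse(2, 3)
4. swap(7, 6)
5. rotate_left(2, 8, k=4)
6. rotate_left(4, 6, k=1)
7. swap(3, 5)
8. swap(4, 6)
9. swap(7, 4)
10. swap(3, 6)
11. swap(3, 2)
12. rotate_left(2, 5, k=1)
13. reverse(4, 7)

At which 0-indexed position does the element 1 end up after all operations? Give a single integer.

After 1 (rotate_left(1, 3, k=1)): [7, 4, 1, 8, 6, 3, 5, 0, 2]
After 2 (swap(3, 6)): [7, 4, 1, 5, 6, 3, 8, 0, 2]
After 3 (reverse(2, 3)): [7, 4, 5, 1, 6, 3, 8, 0, 2]
After 4 (swap(7, 6)): [7, 4, 5, 1, 6, 3, 0, 8, 2]
After 5 (rotate_left(2, 8, k=4)): [7, 4, 0, 8, 2, 5, 1, 6, 3]
After 6 (rotate_left(4, 6, k=1)): [7, 4, 0, 8, 5, 1, 2, 6, 3]
After 7 (swap(3, 5)): [7, 4, 0, 1, 5, 8, 2, 6, 3]
After 8 (swap(4, 6)): [7, 4, 0, 1, 2, 8, 5, 6, 3]
After 9 (swap(7, 4)): [7, 4, 0, 1, 6, 8, 5, 2, 3]
After 10 (swap(3, 6)): [7, 4, 0, 5, 6, 8, 1, 2, 3]
After 11 (swap(3, 2)): [7, 4, 5, 0, 6, 8, 1, 2, 3]
After 12 (rotate_left(2, 5, k=1)): [7, 4, 0, 6, 8, 5, 1, 2, 3]
After 13 (reverse(4, 7)): [7, 4, 0, 6, 2, 1, 5, 8, 3]

Answer: 5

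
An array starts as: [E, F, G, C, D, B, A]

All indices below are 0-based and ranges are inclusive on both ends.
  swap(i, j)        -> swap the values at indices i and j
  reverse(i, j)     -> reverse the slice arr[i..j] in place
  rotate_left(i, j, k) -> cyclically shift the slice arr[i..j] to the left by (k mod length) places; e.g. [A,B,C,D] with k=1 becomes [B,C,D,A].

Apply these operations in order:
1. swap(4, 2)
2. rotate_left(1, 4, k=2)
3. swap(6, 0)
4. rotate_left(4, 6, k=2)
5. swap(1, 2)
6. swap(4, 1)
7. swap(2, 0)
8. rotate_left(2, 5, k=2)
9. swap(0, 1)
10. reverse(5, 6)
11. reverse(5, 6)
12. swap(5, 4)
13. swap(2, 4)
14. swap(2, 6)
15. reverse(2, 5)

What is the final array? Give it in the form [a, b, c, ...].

Answer: [E, C, A, G, D, B, F]

Derivation:
After 1 (swap(4, 2)): [E, F, D, C, G, B, A]
After 2 (rotate_left(1, 4, k=2)): [E, C, G, F, D, B, A]
After 3 (swap(6, 0)): [A, C, G, F, D, B, E]
After 4 (rotate_left(4, 6, k=2)): [A, C, G, F, E, D, B]
After 5 (swap(1, 2)): [A, G, C, F, E, D, B]
After 6 (swap(4, 1)): [A, E, C, F, G, D, B]
After 7 (swap(2, 0)): [C, E, A, F, G, D, B]
After 8 (rotate_left(2, 5, k=2)): [C, E, G, D, A, F, B]
After 9 (swap(0, 1)): [E, C, G, D, A, F, B]
After 10 (reverse(5, 6)): [E, C, G, D, A, B, F]
After 11 (reverse(5, 6)): [E, C, G, D, A, F, B]
After 12 (swap(5, 4)): [E, C, G, D, F, A, B]
After 13 (swap(2, 4)): [E, C, F, D, G, A, B]
After 14 (swap(2, 6)): [E, C, B, D, G, A, F]
After 15 (reverse(2, 5)): [E, C, A, G, D, B, F]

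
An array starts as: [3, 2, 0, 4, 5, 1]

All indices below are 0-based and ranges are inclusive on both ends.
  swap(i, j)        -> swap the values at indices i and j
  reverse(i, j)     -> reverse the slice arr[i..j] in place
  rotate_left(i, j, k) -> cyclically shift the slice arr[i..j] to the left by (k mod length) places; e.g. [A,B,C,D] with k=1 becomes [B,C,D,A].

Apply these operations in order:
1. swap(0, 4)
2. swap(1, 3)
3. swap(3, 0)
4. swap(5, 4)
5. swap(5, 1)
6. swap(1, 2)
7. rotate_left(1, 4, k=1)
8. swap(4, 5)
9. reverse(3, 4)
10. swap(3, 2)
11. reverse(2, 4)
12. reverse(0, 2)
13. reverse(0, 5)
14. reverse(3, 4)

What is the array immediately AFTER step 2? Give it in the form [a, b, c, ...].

Answer: [5, 4, 0, 2, 3, 1]

Derivation:
After 1 (swap(0, 4)): [5, 2, 0, 4, 3, 1]
After 2 (swap(1, 3)): [5, 4, 0, 2, 3, 1]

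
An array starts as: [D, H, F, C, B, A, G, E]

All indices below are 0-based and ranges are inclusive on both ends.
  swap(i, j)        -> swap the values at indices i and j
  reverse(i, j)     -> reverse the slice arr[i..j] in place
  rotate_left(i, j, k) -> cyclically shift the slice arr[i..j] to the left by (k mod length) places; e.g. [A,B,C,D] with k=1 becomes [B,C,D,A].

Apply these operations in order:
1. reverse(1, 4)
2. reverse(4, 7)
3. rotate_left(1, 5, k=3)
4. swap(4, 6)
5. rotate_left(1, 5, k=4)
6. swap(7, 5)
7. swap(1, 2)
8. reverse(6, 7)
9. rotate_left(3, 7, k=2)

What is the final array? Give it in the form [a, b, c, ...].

Answer: [D, E, F, H, A, C, G, B]

Derivation:
After 1 (reverse(1, 4)): [D, B, C, F, H, A, G, E]
After 2 (reverse(4, 7)): [D, B, C, F, E, G, A, H]
After 3 (rotate_left(1, 5, k=3)): [D, E, G, B, C, F, A, H]
After 4 (swap(4, 6)): [D, E, G, B, A, F, C, H]
After 5 (rotate_left(1, 5, k=4)): [D, F, E, G, B, A, C, H]
After 6 (swap(7, 5)): [D, F, E, G, B, H, C, A]
After 7 (swap(1, 2)): [D, E, F, G, B, H, C, A]
After 8 (reverse(6, 7)): [D, E, F, G, B, H, A, C]
After 9 (rotate_left(3, 7, k=2)): [D, E, F, H, A, C, G, B]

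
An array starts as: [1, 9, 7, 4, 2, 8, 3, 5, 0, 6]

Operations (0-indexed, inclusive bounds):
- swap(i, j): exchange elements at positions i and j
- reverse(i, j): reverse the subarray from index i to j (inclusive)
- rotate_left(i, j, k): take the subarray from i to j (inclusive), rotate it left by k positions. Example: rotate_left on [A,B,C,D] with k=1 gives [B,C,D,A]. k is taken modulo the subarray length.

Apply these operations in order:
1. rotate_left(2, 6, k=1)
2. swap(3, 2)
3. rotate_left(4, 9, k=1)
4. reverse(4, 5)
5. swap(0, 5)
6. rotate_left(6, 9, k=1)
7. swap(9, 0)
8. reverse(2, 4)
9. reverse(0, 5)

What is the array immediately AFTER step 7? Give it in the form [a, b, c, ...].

After 1 (rotate_left(2, 6, k=1)): [1, 9, 4, 2, 8, 3, 7, 5, 0, 6]
After 2 (swap(3, 2)): [1, 9, 2, 4, 8, 3, 7, 5, 0, 6]
After 3 (rotate_left(4, 9, k=1)): [1, 9, 2, 4, 3, 7, 5, 0, 6, 8]
After 4 (reverse(4, 5)): [1, 9, 2, 4, 7, 3, 5, 0, 6, 8]
After 5 (swap(0, 5)): [3, 9, 2, 4, 7, 1, 5, 0, 6, 8]
After 6 (rotate_left(6, 9, k=1)): [3, 9, 2, 4, 7, 1, 0, 6, 8, 5]
After 7 (swap(9, 0)): [5, 9, 2, 4, 7, 1, 0, 6, 8, 3]

Answer: [5, 9, 2, 4, 7, 1, 0, 6, 8, 3]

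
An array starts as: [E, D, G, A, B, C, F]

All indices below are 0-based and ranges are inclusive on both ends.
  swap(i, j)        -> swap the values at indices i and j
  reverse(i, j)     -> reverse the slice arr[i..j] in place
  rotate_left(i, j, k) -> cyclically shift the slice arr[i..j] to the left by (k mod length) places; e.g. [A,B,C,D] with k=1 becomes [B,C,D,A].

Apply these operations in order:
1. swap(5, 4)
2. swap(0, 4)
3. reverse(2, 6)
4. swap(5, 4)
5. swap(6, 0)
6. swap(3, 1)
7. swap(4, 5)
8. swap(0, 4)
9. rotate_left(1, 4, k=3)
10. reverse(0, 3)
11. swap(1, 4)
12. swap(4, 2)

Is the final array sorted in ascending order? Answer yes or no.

After 1 (swap(5, 4)): [E, D, G, A, C, B, F]
After 2 (swap(0, 4)): [C, D, G, A, E, B, F]
After 3 (reverse(2, 6)): [C, D, F, B, E, A, G]
After 4 (swap(5, 4)): [C, D, F, B, A, E, G]
After 5 (swap(6, 0)): [G, D, F, B, A, E, C]
After 6 (swap(3, 1)): [G, B, F, D, A, E, C]
After 7 (swap(4, 5)): [G, B, F, D, E, A, C]
After 8 (swap(0, 4)): [E, B, F, D, G, A, C]
After 9 (rotate_left(1, 4, k=3)): [E, G, B, F, D, A, C]
After 10 (reverse(0, 3)): [F, B, G, E, D, A, C]
After 11 (swap(1, 4)): [F, D, G, E, B, A, C]
After 12 (swap(4, 2)): [F, D, B, E, G, A, C]

Answer: no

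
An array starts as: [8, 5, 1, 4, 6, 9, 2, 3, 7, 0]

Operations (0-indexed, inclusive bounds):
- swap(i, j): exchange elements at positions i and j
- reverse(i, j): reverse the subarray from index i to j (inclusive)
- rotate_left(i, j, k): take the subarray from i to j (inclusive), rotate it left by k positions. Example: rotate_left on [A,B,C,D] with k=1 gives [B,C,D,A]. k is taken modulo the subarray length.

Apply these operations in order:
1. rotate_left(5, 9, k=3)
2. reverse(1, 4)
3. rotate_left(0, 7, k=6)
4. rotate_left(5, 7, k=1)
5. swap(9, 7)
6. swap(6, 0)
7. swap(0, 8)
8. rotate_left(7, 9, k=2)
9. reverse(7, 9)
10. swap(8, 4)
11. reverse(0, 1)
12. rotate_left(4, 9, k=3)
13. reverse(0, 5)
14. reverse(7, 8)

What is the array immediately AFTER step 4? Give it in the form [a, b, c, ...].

After 1 (rotate_left(5, 9, k=3)): [8, 5, 1, 4, 6, 7, 0, 9, 2, 3]
After 2 (reverse(1, 4)): [8, 6, 4, 1, 5, 7, 0, 9, 2, 3]
After 3 (rotate_left(0, 7, k=6)): [0, 9, 8, 6, 4, 1, 5, 7, 2, 3]
After 4 (rotate_left(5, 7, k=1)): [0, 9, 8, 6, 4, 5, 7, 1, 2, 3]

Answer: [0, 9, 8, 6, 4, 5, 7, 1, 2, 3]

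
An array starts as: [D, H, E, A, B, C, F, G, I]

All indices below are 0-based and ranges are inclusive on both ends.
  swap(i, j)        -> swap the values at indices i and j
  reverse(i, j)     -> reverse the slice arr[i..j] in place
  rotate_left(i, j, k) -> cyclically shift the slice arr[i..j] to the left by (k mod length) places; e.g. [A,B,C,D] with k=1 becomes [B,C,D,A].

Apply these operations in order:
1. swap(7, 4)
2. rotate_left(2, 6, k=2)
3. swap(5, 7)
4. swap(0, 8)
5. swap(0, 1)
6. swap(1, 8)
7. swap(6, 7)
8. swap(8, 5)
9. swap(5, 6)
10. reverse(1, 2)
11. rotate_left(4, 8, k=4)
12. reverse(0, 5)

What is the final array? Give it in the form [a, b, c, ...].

Answer: [F, B, C, D, G, H, E, I, A]

Derivation:
After 1 (swap(7, 4)): [D, H, E, A, G, C, F, B, I]
After 2 (rotate_left(2, 6, k=2)): [D, H, G, C, F, E, A, B, I]
After 3 (swap(5, 7)): [D, H, G, C, F, B, A, E, I]
After 4 (swap(0, 8)): [I, H, G, C, F, B, A, E, D]
After 5 (swap(0, 1)): [H, I, G, C, F, B, A, E, D]
After 6 (swap(1, 8)): [H, D, G, C, F, B, A, E, I]
After 7 (swap(6, 7)): [H, D, G, C, F, B, E, A, I]
After 8 (swap(8, 5)): [H, D, G, C, F, I, E, A, B]
After 9 (swap(5, 6)): [H, D, G, C, F, E, I, A, B]
After 10 (reverse(1, 2)): [H, G, D, C, F, E, I, A, B]
After 11 (rotate_left(4, 8, k=4)): [H, G, D, C, B, F, E, I, A]
After 12 (reverse(0, 5)): [F, B, C, D, G, H, E, I, A]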